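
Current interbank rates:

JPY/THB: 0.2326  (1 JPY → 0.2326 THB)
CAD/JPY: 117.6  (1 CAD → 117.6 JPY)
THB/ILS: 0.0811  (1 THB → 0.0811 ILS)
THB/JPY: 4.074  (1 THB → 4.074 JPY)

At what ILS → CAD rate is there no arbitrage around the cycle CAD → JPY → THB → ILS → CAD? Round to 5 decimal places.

Known legs of the cycle: 117.6 × 0.2326 × 0.0811 = 2.218389936
For no arbitrage the full-cycle product must be 1, so the missing rate is 1 / 2.218389936 ≈ 0.4507774.

0.45078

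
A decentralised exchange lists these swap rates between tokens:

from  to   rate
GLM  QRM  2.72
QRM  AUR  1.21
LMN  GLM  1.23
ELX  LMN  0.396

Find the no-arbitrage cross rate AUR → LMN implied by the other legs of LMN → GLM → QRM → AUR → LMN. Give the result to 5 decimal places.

Known legs of the cycle: 1.23 × 2.72 × 1.21 = 4.048176
For no arbitrage the full-cycle product must be 1, so the missing rate is 1 / 4.048176 ≈ 0.2470248.

0.24702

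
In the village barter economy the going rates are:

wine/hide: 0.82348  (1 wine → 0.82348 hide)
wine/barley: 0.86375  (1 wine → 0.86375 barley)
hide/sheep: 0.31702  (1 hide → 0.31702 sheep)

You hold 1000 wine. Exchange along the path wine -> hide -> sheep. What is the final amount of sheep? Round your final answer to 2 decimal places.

261.06

1000 wine × 0.82348 = 823.48 hide
823.48 hide × 0.31702 = 261.0596296 sheep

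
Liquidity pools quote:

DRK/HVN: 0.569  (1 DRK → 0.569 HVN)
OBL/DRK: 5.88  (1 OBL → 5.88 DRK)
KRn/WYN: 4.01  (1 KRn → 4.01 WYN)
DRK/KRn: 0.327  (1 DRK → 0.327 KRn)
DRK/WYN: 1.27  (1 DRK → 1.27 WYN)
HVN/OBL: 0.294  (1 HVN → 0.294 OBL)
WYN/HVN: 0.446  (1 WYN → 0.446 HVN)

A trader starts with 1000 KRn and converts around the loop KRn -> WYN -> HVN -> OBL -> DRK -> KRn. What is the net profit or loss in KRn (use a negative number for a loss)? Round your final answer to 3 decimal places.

1000 KRn × 4.01 = 4010 WYN
4010 WYN × 0.446 = 1788.46 HVN
1788.46 HVN × 0.294 = 525.80724 OBL
525.80724 OBL × 5.88 = 3091.7465712 DRK
3091.7465712 DRK × 0.327 = 1011.0011287824 KRn
Net change: 1011.0011287824 − 1000 = 11.0011287824 KRn

11.001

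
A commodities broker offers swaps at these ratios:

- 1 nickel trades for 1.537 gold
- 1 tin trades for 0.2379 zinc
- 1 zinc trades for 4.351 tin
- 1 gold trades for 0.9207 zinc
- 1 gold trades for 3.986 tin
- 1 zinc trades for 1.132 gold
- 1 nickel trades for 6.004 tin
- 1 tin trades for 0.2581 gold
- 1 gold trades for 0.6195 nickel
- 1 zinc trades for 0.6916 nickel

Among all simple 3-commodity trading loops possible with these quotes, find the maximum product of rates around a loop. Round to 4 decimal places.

zinc→gold→tin→zinc: 1.132 × 3.986 × 0.2379 = 1.07344
zinc→tin→gold→zinc: 4.351 × 0.2581 × 0.9207 = 1.03394
nickel→tin→zinc→nickel: 6.004 × 0.2379 × 0.6916 = 0.98785
nickel→gold→zinc→nickel: 1.537 × 0.9207 × 0.6916 = 0.97869
nickel→tin→gold→nickel: 6.004 × 0.2581 × 0.6195 = 0.96000
Maximum is zinc→gold→tin→zinc at 1.0734; arbitrage exists.

1.0734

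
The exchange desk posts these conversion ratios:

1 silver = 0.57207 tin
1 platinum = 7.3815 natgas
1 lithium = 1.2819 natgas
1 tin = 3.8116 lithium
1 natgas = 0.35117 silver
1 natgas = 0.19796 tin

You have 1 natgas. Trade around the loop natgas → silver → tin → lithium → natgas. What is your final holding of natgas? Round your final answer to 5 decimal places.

0.98159

1 natgas × 0.35117 = 0.35117 silver
0.35117 silver × 0.57207 = 0.2008938219 tin
0.2008938219 tin × 3.8116 = 0.76572689155404 lithium
0.76572689155404 lithium × 1.2819 = 0.981585302283123876 natgas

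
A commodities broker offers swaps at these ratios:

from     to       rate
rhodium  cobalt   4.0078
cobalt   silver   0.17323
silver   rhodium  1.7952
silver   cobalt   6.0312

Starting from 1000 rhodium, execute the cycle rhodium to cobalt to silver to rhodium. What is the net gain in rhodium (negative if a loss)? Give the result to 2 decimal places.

1000 rhodium × 4.0078 = 4007.8 cobalt
4007.8 cobalt × 0.17323 = 694.271194 silver
694.271194 silver × 1.7952 = 1246.3556474688 rhodium
Net change: 1246.3556474688 − 1000 = 246.3556474688 rhodium

246.36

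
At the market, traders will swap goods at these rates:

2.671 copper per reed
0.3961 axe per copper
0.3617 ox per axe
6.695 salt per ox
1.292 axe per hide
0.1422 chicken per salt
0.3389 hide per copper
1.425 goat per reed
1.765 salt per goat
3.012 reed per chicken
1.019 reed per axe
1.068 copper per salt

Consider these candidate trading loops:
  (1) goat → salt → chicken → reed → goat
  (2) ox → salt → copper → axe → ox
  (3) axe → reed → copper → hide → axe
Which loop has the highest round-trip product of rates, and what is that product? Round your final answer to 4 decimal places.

(1) 1.765 × 0.1422 × 3.012 × 1.425 = 1.07724
(2) 6.695 × 1.068 × 0.3961 × 0.3617 = 1.02441
(3) 1.019 × 2.671 × 0.3389 × 1.292 = 1.19174
Highest is cycle (3) at 1.1917 (>1, arbitrage).

1.1917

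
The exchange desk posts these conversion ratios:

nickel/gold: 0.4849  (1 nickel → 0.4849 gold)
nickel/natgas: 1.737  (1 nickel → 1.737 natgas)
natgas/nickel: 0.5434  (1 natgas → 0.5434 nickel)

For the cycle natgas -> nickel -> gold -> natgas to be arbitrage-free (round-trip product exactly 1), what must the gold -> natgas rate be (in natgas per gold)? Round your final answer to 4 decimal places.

Known legs of the cycle: 0.5434 × 0.4849 = 0.26349466
For no arbitrage the full-cycle product must be 1, so the missing rate is 1 / 0.26349466 ≈ 3.795143.

3.7951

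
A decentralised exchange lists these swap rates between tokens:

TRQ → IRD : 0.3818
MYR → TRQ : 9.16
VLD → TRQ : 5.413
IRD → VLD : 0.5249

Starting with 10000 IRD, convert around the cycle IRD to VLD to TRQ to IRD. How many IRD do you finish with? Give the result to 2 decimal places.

10848.02

10000 IRD × 0.5249 = 5249 VLD
5249 VLD × 5.413 = 28412.837 TRQ
28412.837 TRQ × 0.3818 = 10848.0211666 IRD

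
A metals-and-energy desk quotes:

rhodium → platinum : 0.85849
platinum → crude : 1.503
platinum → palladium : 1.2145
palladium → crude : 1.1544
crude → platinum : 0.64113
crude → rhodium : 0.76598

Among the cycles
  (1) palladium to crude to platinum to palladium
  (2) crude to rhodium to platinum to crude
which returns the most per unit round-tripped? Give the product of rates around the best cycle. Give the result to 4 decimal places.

0.9884

(1) 1.1544 × 0.64113 × 1.2145 = 0.89888
(2) 0.76598 × 0.85849 × 1.503 = 0.98835
Highest is cycle (2) at 0.9884 (≤1, no arbitrage).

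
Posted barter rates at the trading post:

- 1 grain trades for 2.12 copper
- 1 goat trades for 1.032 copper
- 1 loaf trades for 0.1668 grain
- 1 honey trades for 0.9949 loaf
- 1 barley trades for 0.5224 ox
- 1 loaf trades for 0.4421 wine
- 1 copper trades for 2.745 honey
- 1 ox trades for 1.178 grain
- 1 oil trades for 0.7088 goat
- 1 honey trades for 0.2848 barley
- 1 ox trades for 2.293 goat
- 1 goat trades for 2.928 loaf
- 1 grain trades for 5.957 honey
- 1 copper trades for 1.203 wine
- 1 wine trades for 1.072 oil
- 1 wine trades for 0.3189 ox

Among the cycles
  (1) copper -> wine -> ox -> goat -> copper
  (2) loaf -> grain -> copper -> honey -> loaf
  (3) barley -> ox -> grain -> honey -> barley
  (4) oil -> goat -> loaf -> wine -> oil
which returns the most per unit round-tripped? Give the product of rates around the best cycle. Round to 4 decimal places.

(1) 1.203 × 0.3189 × 2.293 × 1.032 = 0.90783
(2) 0.1668 × 2.12 × 2.745 × 0.9949 = 0.96573
(3) 0.5224 × 1.178 × 5.957 × 0.2848 = 1.04404
(4) 0.7088 × 2.928 × 0.4421 × 1.072 = 0.98358
Highest is cycle (3) at 1.0440 (>1, arbitrage).

1.0440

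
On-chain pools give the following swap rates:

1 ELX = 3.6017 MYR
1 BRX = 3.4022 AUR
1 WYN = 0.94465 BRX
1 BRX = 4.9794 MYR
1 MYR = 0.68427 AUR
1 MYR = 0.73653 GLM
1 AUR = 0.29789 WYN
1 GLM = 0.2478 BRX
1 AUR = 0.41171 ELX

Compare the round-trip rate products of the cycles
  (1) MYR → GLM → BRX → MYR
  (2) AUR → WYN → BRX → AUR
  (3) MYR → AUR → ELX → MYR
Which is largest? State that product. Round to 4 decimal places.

(1) 0.73653 × 0.2478 × 4.9794 = 0.90880
(2) 0.29789 × 0.94465 × 3.4022 = 0.95739
(3) 0.68427 × 0.41171 × 3.6017 = 1.01467
Highest is cycle (3) at 1.0147 (>1, arbitrage).

1.0147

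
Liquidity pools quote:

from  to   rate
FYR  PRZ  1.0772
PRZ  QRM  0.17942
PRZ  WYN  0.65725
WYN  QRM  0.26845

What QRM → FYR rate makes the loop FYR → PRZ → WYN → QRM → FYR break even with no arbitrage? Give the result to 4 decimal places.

Known legs of the cycle: 1.0772 × 0.65725 × 0.26845 = 0.190059834965
For no arbitrage the full-cycle product must be 1, so the missing rate is 1 / 0.190059834965 ≈ 5.261501.

5.2615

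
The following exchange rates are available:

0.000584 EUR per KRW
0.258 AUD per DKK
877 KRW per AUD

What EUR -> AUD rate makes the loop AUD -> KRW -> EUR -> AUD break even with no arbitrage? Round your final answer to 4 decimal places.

1.9525

Known legs of the cycle: 877 × 0.000584 = 0.512168
For no arbitrage the full-cycle product must be 1, so the missing rate is 1 / 0.512168 ≈ 1.952484.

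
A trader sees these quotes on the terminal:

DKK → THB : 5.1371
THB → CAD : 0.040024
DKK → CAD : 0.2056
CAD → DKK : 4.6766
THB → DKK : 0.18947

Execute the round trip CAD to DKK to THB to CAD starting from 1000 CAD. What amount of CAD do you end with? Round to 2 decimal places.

961.54

1000 CAD × 4.6766 = 4676.6 DKK
4676.6 DKK × 5.1371 = 24024.16186 THB
24024.16186 THB × 0.040024 = 961.54305428464 CAD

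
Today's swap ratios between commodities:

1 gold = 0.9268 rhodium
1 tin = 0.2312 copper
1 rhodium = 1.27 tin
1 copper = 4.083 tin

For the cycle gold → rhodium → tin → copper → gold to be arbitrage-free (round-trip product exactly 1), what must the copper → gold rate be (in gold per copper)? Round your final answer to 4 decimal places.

3.6747

Known legs of the cycle: 0.9268 × 1.27 × 0.2312 = 0.2721307232
For no arbitrage the full-cycle product must be 1, so the missing rate is 1 / 0.2721307232 ≈ 3.674705.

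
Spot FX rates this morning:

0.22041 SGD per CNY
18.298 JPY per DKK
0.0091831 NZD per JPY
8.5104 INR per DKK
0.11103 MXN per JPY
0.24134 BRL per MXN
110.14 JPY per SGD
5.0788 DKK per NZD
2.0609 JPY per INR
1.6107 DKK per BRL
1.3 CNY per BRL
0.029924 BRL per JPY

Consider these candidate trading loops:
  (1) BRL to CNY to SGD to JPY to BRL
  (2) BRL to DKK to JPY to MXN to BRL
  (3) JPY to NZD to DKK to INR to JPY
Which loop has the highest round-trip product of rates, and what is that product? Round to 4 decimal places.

0.9444

(1) 1.3 × 0.22041 × 110.14 × 0.029924 = 0.94436
(2) 1.6107 × 18.298 × 0.11103 × 0.24134 = 0.78975
(3) 0.0091831 × 5.0788 × 8.5104 × 2.0609 = 0.81801
Highest is cycle (1) at 0.9444 (≤1, no arbitrage).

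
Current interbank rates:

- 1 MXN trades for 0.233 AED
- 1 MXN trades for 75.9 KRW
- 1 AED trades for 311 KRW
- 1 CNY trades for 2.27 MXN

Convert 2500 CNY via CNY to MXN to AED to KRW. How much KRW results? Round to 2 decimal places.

411227.53

2500 CNY × 2.27 = 5675 MXN
5675 MXN × 0.233 = 1322.275 AED
1322.275 AED × 311 = 411227.525 KRW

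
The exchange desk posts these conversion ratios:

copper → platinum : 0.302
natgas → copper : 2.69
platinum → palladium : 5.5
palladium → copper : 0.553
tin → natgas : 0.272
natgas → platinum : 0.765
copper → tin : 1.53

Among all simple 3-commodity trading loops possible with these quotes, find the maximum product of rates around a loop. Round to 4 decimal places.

tin→natgas→copper→tin: 0.272 × 2.69 × 1.53 = 1.11947
platinum→palladium→copper→platinum: 5.5 × 0.553 × 0.302 = 0.91853
Maximum is tin→natgas→copper→tin at 1.1195; arbitrage exists.

1.1195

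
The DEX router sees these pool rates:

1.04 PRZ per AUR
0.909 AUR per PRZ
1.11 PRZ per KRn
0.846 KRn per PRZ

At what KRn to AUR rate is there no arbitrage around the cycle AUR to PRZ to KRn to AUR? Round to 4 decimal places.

1.1366

Known legs of the cycle: 1.04 × 0.846 = 0.87984
For no arbitrage the full-cycle product must be 1, so the missing rate is 1 / 0.87984 ≈ 1.136570.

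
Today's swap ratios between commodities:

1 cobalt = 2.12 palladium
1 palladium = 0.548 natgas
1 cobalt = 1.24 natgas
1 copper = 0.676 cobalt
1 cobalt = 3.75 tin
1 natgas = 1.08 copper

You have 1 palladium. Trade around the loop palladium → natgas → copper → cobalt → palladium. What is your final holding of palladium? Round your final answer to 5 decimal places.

0.84818

1 palladium × 0.548 = 0.548 natgas
0.548 natgas × 1.08 = 0.59184 copper
0.59184 copper × 0.676 = 0.40008384 cobalt
0.40008384 cobalt × 2.12 = 0.8481777408 palladium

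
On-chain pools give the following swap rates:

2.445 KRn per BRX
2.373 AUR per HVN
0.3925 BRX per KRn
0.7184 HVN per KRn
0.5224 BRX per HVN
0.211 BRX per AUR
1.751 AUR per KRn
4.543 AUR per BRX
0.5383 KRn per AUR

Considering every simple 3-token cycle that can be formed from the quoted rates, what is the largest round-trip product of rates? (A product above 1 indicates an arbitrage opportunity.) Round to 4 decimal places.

BRX→AUR→KRn→BRX: 4.543 × 0.5383 × 0.3925 = 0.95986
HVN→AUR→KRn→HVN: 2.373 × 0.5383 × 0.7184 = 0.91767
BRX→KRn→HVN→BRX: 2.445 × 0.7184 × 0.5224 = 0.91759
BRX→KRn→AUR→BRX: 2.445 × 1.751 × 0.211 = 0.90333
Maximum is BRX→AUR→KRn→BRX at 0.9599; no arbitrage — every cycle loses value.

0.9599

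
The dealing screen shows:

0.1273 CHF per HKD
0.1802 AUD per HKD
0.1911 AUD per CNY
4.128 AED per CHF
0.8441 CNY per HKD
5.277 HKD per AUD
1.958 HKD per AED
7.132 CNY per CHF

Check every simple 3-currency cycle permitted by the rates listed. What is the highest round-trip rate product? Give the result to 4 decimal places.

HKD→CHF→AED→HKD: 0.1273 × 4.128 × 1.958 = 1.02892
HKD→CNY→AUD→HKD: 0.8441 × 0.1911 × 5.277 = 0.85122
Maximum is HKD→CHF→AED→HKD at 1.0289; arbitrage exists.

1.0289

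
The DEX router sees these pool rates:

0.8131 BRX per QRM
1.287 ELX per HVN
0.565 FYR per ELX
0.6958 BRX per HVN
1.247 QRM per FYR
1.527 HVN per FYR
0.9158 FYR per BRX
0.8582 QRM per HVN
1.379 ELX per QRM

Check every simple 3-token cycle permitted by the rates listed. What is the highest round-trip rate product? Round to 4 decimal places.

FYR→HVN→ELX→FYR: 1.527 × 1.287 × 0.565 = 1.11037
FYR→HVN→BRX→FYR: 1.527 × 0.6958 × 0.9158 = 0.97303
QRM→ELX→FYR→QRM: 1.379 × 0.565 × 1.247 = 0.97158
QRM→BRX→FYR→QRM: 0.8131 × 0.9158 × 1.247 = 0.92856
Maximum is FYR→HVN→ELX→FYR at 1.1104; arbitrage exists.

1.1104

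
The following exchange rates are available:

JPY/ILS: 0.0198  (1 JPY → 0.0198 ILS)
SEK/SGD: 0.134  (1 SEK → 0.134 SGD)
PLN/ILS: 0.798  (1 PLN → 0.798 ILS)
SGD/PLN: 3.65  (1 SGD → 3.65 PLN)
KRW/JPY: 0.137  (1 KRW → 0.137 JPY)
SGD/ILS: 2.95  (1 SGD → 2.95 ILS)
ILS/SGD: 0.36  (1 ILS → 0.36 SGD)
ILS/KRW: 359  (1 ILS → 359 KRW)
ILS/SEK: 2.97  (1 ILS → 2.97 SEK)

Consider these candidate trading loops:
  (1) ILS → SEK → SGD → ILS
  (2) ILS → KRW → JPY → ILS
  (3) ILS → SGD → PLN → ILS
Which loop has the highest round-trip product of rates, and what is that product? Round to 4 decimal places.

(1) 2.97 × 0.134 × 2.95 = 1.17404
(2) 359 × 0.137 × 0.0198 = 0.97382
(3) 0.36 × 3.65 × 0.798 = 1.04857
Highest is cycle (1) at 1.1740 (>1, arbitrage).

1.1740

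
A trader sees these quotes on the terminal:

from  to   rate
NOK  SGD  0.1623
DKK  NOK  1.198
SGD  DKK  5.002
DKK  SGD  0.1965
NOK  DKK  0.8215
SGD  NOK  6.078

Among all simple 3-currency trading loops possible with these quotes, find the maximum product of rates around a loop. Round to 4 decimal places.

DKK→SGD→NOK→DKK: 0.1965 × 6.078 × 0.8215 = 0.98114
DKK→NOK→SGD→DKK: 1.198 × 0.1623 × 5.002 = 0.97257
Maximum is DKK→SGD→NOK→DKK at 0.9811; no arbitrage — every cycle loses value.

0.9811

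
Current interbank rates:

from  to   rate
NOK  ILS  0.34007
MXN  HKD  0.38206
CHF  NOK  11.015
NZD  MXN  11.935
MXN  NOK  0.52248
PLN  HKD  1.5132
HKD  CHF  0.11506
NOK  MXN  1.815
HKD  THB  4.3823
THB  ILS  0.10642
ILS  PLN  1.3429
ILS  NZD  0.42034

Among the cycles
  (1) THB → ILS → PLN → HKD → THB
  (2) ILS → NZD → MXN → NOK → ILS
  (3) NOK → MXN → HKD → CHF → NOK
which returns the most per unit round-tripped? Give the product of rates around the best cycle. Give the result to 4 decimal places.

0.9477

(1) 0.10642 × 1.3429 × 1.5132 × 4.3823 = 0.94769
(2) 0.42034 × 11.935 × 0.52248 × 0.34007 = 0.89138
(3) 1.815 × 0.38206 × 0.11506 × 11.015 = 0.87885
Highest is cycle (1) at 0.9477 (≤1, no arbitrage).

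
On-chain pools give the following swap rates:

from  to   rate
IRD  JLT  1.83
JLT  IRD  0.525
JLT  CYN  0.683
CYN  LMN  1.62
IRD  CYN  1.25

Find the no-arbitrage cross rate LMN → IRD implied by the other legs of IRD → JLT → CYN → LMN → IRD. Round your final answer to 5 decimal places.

Known legs of the cycle: 1.83 × 0.683 × 1.62 = 2.0248218
For no arbitrage the full-cycle product must be 1, so the missing rate is 1 / 2.0248218 ≈ 0.4938706.

0.49387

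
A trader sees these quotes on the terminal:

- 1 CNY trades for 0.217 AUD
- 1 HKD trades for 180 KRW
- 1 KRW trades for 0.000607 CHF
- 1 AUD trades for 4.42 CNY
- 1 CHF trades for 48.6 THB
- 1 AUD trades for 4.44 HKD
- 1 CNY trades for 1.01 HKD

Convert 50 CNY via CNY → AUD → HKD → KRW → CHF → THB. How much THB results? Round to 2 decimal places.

255.81

50 CNY × 0.217 = 10.85 AUD
10.85 AUD × 4.44 = 48.174 HKD
48.174 HKD × 180 = 8671.32 KRW
8671.32 KRW × 0.000607 = 5.26349124 CHF
5.26349124 CHF × 48.6 = 255.805674264 THB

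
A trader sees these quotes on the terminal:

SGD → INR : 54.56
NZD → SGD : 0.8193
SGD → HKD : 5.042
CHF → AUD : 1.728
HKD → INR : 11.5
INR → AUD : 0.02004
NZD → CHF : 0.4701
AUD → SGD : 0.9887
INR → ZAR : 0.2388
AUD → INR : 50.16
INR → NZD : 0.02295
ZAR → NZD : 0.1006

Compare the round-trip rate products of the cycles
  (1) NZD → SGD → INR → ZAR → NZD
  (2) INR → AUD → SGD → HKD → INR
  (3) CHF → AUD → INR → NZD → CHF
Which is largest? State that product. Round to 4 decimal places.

(1) 0.8193 × 54.56 × 0.2388 × 0.1006 = 1.07386
(2) 0.02004 × 0.9887 × 5.042 × 11.5 = 1.14885
(3) 1.728 × 50.16 × 0.02295 × 0.4701 = 0.93513
Highest is cycle (2) at 1.1488 (>1, arbitrage).

1.1488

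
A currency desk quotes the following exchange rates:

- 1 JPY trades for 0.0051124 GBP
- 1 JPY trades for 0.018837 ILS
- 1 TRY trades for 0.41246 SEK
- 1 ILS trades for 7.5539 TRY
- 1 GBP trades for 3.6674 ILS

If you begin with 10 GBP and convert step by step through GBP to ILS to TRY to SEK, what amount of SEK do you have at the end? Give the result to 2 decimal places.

10 GBP × 3.6674 = 36.674 ILS
36.674 ILS × 7.5539 = 277.0317286 TRY
277.0317286 TRY × 0.41246 = 114.264506778356 SEK

114.26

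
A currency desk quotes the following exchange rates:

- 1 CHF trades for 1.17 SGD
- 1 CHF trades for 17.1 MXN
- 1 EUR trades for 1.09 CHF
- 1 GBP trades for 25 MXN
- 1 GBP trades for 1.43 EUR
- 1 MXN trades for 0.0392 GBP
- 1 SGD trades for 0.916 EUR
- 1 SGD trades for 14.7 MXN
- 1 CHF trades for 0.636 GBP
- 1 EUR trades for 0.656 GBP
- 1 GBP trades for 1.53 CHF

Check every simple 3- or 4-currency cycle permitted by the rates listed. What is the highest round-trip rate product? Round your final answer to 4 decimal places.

EUR→CHF→SGD→EUR: 1.09 × 1.17 × 0.916 = 1.16817
GBP→CHF→SGD→EUR→GBP: 1.53 × 1.17 × 0.916 × 0.656 = 1.07566
GBP→EUR→CHF→MXN→GBP: 1.43 × 1.09 × 17.1 × 0.0392 = 1.04483
GBP→CHF→SGD→MXN→GBP: 1.53 × 1.17 × 14.7 × 0.0392 = 1.03153
GBP→CHF→MXN→GBP: 1.53 × 17.1 × 0.0392 = 1.02559
GBP→EUR→CHF→GBP: 1.43 × 1.09 × 0.636 = 0.99133
Maximum is EUR→CHF→SGD→EUR at 1.1682; arbitrage exists.

1.1682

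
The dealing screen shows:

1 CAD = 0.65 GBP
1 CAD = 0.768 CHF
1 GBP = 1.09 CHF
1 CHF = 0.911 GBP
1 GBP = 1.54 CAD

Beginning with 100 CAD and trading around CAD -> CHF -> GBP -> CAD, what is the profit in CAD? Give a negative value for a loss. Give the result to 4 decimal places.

100 CAD × 0.768 = 76.8 CHF
76.8 CHF × 0.911 = 69.9648 GBP
69.9648 GBP × 1.54 = 107.745792 CAD
Net change: 107.745792 − 100 = 7.745792 CAD

7.7458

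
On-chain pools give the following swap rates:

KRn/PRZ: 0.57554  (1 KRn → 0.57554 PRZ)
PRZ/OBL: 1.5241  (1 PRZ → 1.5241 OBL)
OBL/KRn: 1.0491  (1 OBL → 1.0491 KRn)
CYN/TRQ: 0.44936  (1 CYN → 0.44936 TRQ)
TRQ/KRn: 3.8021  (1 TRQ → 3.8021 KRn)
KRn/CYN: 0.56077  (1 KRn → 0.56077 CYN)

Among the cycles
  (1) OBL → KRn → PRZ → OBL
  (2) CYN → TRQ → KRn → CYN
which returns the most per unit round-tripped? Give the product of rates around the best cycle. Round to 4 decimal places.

(1) 1.0491 × 0.57554 × 1.5241 = 0.92025
(2) 0.44936 × 3.8021 × 0.56077 = 0.95808
Highest is cycle (2) at 0.9581 (≤1, no arbitrage).

0.9581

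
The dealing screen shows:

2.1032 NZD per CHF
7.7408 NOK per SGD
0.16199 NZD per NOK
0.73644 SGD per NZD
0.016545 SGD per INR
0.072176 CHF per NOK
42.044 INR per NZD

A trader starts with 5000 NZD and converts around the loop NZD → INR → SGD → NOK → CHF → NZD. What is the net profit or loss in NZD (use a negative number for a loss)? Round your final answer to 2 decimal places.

-913.04

5000 NZD × 42.044 = 210220 INR
210220 INR × 0.016545 = 3478.0899 SGD
3478.0899 SGD × 7.7408 = 26923.19829792 NOK
26923.19829792 NOK × 0.072176 = 1943.20876035067392 CHF
1943.20876035067392 CHF × 2.1032 = 4086.956664769537388544 NZD
Net change: 4086.956664769537388544 − 5000 = -913.043335230462611456 NZD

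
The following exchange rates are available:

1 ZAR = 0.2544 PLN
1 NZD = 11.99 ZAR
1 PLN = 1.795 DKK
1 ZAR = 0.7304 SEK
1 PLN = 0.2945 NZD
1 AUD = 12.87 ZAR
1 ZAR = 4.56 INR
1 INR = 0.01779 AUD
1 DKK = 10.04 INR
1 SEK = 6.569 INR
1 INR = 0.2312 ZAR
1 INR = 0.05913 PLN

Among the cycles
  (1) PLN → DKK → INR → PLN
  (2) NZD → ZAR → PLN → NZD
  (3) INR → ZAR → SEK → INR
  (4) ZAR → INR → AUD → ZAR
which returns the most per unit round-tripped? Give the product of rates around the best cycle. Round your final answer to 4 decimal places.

1.1093

(1) 1.795 × 10.04 × 0.05913 = 1.06563
(2) 11.99 × 0.2544 × 0.2945 = 0.89830
(3) 0.2312 × 0.7304 × 6.569 = 1.10930
(4) 4.56 × 0.01779 × 12.87 = 1.04405
Highest is cycle (3) at 1.1093 (>1, arbitrage).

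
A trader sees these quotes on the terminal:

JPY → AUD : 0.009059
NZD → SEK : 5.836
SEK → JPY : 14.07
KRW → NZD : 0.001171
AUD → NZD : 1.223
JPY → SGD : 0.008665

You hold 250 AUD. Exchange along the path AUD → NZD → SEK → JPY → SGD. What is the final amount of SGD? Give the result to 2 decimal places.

250 AUD × 1.223 = 305.75 NZD
305.75 NZD × 5.836 = 1784.357 SEK
1784.357 SEK × 14.07 = 25105.90299 JPY
25105.90299 JPY × 0.008665 = 217.54264940835 SGD

217.54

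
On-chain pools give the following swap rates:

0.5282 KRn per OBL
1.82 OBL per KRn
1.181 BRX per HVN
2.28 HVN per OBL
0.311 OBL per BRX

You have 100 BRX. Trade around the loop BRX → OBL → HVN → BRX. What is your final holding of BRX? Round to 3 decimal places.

100 BRX × 0.311 = 31.1 OBL
31.1 OBL × 2.28 = 70.908 HVN
70.908 HVN × 1.181 = 83.742348 BRX

83.742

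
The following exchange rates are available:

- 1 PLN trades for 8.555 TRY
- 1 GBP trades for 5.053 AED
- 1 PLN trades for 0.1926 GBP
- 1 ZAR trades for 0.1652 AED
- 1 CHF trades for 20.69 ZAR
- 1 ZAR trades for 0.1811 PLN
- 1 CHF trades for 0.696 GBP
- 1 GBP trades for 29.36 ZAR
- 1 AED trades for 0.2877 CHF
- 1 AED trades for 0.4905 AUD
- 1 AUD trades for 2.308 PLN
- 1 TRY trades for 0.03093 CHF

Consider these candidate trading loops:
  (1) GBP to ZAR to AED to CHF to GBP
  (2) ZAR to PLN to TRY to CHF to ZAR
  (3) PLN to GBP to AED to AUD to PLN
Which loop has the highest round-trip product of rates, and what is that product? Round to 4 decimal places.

1.1017

(1) 29.36 × 0.1652 × 0.2877 × 0.696 = 0.97121
(2) 0.1811 × 8.555 × 0.03093 × 20.69 = 0.99147
(3) 0.1926 × 5.053 × 0.4905 × 2.308 = 1.10174
Highest is cycle (3) at 1.1017 (>1, arbitrage).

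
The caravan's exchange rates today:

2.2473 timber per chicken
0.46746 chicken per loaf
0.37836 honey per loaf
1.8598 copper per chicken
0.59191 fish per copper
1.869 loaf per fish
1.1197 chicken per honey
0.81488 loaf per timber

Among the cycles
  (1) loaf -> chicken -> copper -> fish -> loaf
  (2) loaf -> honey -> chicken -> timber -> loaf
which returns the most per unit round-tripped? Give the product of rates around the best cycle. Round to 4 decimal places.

(1) 0.46746 × 1.8598 × 0.59191 × 1.869 = 0.96178
(2) 0.37836 × 1.1197 × 2.2473 × 0.81488 = 0.77582
Highest is cycle (1) at 0.9618 (≤1, no arbitrage).

0.9618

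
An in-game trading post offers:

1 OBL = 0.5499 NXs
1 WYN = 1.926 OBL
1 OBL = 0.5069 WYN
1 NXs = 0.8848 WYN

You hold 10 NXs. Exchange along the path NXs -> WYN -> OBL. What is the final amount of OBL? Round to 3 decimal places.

10 NXs × 0.8848 = 8.848 WYN
8.848 WYN × 1.926 = 17.041248 OBL

17.041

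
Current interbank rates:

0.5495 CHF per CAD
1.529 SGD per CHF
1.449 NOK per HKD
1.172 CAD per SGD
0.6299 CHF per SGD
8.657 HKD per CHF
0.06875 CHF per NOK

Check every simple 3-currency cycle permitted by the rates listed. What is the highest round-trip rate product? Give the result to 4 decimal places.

0.9847

CHF→SGD→CAD→CHF: 1.529 × 1.172 × 0.5495 = 0.98470
NOK→CHF→HKD→NOK: 0.06875 × 8.657 × 1.449 = 0.86240
Maximum is CHF→SGD→CAD→CHF at 0.9847; no arbitrage — every cycle loses value.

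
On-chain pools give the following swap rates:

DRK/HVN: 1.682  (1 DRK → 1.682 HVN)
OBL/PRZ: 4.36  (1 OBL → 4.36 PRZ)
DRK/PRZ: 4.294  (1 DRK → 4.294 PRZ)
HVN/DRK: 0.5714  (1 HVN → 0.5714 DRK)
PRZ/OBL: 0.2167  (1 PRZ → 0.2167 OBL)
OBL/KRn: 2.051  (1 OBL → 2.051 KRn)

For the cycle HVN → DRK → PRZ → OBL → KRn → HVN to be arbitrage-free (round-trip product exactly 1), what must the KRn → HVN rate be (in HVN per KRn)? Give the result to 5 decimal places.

Known legs of the cycle: 0.5714 × 4.294 × 0.2167 × 2.051 = 1.09050295772572
For no arbitrage the full-cycle product must be 1, so the missing rate is 1 / 1.09050295772572 ≈ 0.9170081.

0.91701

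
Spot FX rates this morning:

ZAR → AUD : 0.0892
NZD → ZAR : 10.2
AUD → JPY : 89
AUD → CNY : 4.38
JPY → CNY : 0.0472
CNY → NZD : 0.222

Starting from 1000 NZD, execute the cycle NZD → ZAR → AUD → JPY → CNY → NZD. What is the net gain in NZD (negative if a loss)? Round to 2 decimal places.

-151.50

1000 NZD × 10.2 = 10200 ZAR
10200 ZAR × 0.0892 = 909.84 AUD
909.84 AUD × 89 = 80975.76 JPY
80975.76 JPY × 0.0472 = 3822.055872 CNY
3822.055872 CNY × 0.222 = 848.496403584 NZD
Net change: 848.496403584 − 1000 = -151.503596416 NZD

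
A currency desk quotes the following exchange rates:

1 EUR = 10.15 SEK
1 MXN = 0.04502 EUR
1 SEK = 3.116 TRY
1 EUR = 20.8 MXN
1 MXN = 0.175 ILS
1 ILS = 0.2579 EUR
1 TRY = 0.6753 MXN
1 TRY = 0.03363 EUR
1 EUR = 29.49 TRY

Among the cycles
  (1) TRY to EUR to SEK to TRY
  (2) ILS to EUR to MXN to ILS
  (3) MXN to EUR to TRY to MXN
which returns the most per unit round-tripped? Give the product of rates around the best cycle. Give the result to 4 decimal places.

1.0636

(1) 0.03363 × 10.15 × 3.116 = 1.06363
(2) 0.2579 × 20.8 × 0.175 = 0.93876
(3) 0.04502 × 29.49 × 0.6753 = 0.89656
Highest is cycle (1) at 1.0636 (>1, arbitrage).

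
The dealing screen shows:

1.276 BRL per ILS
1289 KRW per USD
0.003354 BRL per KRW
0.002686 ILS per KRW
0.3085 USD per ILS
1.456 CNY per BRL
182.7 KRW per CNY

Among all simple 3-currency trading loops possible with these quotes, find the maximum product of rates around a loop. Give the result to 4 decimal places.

ILS→USD→KRW→ILS: 0.3085 × 1289 × 0.002686 = 1.06811
KRW→BRL→CNY→KRW: 0.003354 × 1.456 × 182.7 = 0.89220
Maximum is ILS→USD→KRW→ILS at 1.0681; arbitrage exists.

1.0681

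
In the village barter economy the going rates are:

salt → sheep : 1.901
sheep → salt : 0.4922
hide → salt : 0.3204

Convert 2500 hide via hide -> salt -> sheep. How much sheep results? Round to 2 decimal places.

2500 hide × 0.3204 = 801 salt
801 salt × 1.901 = 1522.701 sheep

1522.70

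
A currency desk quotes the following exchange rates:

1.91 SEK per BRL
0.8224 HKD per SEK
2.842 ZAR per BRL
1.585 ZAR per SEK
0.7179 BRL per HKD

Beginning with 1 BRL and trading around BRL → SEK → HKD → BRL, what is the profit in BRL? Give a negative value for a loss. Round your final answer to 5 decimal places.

0.12767

1 BRL × 1.91 = 1.91 SEK
1.91 SEK × 0.8224 = 1.570784 HKD
1.570784 HKD × 0.7179 = 1.1276658336 BRL
Net change: 1.1276658336 − 1 = 0.1276658336 BRL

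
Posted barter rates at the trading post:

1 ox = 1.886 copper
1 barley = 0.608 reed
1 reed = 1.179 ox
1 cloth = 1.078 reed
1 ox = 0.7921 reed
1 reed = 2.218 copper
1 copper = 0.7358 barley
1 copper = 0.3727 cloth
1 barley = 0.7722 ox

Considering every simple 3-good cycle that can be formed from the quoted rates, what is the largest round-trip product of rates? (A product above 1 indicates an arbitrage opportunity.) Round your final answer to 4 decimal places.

copper→barley→ox→copper: 0.7358 × 0.7722 × 1.886 = 1.07160
reed→copper→barley→reed: 2.218 × 0.7358 × 0.608 = 0.99226
reed→copper→cloth→reed: 2.218 × 0.3727 × 1.078 = 0.89113
Maximum is copper→barley→ox→copper at 1.0716; arbitrage exists.

1.0716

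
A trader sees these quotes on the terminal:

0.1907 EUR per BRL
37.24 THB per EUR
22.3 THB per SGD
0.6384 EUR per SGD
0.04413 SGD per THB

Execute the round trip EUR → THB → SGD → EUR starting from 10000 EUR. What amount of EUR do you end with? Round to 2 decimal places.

10000 EUR × 37.24 = 372400 THB
372400 THB × 0.04413 = 16434.012 SGD
16434.012 SGD × 0.6384 = 10491.4732608 EUR

10491.47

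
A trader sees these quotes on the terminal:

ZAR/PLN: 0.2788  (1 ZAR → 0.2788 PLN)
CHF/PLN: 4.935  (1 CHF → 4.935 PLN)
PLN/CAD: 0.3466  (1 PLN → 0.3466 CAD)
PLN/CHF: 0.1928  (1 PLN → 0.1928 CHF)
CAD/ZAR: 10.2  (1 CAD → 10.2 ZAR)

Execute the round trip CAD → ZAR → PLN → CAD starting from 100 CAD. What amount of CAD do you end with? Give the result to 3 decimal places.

100 CAD × 10.2 = 1020 ZAR
1020 ZAR × 0.2788 = 284.376 PLN
284.376 PLN × 0.3466 = 98.5647216 CAD

98.565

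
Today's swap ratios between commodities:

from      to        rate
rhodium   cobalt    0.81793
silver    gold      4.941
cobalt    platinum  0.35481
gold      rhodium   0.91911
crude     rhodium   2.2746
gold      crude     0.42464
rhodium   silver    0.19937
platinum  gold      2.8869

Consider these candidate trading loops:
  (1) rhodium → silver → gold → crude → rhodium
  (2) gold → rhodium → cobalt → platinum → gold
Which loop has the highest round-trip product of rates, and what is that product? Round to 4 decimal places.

(1) 0.19937 × 4.941 × 0.42464 × 2.2746 = 0.95148
(2) 0.91911 × 0.81793 × 0.35481 × 2.8869 = 0.77004
Highest is cycle (1) at 0.9515 (≤1, no arbitrage).

0.9515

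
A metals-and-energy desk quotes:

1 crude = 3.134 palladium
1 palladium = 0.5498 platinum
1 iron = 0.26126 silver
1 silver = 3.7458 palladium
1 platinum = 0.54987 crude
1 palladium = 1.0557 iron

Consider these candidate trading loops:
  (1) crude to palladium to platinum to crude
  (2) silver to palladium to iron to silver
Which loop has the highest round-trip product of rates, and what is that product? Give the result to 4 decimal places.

1.0331

(1) 3.134 × 0.5498 × 0.54987 = 0.94747
(2) 3.7458 × 1.0557 × 0.26126 = 1.03314
Highest is cycle (2) at 1.0331 (>1, arbitrage).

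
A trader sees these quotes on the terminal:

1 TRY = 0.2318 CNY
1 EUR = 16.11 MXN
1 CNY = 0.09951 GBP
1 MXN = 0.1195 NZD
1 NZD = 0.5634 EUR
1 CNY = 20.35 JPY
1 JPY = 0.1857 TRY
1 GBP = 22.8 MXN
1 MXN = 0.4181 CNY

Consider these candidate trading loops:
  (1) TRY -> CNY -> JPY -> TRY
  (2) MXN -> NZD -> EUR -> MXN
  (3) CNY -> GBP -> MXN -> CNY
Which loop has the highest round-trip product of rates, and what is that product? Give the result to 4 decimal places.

(1) 0.2318 × 20.35 × 0.1857 = 0.87597
(2) 0.1195 × 0.5634 × 16.11 = 1.08463
(3) 0.09951 × 22.8 × 0.4181 = 0.94860
Highest is cycle (2) at 1.0846 (>1, arbitrage).

1.0846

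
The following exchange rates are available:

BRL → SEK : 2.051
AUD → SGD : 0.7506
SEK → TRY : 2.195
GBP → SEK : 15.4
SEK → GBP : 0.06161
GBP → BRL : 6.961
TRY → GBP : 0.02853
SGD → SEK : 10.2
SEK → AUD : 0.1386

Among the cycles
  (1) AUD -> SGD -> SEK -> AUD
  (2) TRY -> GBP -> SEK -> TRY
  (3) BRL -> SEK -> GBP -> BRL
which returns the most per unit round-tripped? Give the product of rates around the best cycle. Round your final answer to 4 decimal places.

1.0611

(1) 0.7506 × 10.2 × 0.1386 = 1.06114
(2) 0.02853 × 15.4 × 2.195 = 0.96440
(3) 2.051 × 0.06161 × 6.961 = 0.87961
Highest is cycle (1) at 1.0611 (>1, arbitrage).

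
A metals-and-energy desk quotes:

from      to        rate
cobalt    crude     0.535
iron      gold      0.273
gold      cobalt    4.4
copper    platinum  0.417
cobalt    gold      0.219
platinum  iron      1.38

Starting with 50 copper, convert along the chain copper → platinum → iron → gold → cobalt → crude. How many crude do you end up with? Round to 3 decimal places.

50 copper × 0.417 = 20.85 platinum
20.85 platinum × 1.38 = 28.773 iron
28.773 iron × 0.273 = 7.855029 gold
7.855029 gold × 4.4 = 34.5621276 cobalt
34.5621276 cobalt × 0.535 = 18.490738266 crude

18.491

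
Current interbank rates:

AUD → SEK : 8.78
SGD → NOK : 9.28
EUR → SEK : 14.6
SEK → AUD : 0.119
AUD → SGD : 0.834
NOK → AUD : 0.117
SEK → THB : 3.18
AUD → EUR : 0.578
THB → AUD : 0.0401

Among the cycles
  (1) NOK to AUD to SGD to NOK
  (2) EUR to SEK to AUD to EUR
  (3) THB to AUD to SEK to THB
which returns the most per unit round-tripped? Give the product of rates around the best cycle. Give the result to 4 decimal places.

(1) 0.117 × 0.834 × 9.28 = 0.90552
(2) 14.6 × 0.119 × 0.578 = 1.00422
(3) 0.0401 × 8.78 × 3.18 = 1.11961
Highest is cycle (3) at 1.1196 (>1, arbitrage).

1.1196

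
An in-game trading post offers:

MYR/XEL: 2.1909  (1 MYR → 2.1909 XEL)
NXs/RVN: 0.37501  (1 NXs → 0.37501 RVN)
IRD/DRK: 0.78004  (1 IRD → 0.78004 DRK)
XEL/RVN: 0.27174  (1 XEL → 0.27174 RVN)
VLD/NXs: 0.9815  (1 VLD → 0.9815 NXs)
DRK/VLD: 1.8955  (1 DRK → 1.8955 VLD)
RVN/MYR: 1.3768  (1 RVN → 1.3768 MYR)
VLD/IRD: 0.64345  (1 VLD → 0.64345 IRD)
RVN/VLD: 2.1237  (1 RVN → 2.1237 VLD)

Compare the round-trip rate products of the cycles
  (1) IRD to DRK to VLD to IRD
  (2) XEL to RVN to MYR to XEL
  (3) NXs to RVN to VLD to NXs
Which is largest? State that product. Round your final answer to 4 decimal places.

(1) 0.78004 × 1.8955 × 0.64345 = 0.95138
(2) 0.27174 × 1.3768 × 2.1909 = 0.81968
(3) 0.37501 × 2.1237 × 0.9815 = 0.78168
Highest is cycle (1) at 0.9514 (≤1, no arbitrage).

0.9514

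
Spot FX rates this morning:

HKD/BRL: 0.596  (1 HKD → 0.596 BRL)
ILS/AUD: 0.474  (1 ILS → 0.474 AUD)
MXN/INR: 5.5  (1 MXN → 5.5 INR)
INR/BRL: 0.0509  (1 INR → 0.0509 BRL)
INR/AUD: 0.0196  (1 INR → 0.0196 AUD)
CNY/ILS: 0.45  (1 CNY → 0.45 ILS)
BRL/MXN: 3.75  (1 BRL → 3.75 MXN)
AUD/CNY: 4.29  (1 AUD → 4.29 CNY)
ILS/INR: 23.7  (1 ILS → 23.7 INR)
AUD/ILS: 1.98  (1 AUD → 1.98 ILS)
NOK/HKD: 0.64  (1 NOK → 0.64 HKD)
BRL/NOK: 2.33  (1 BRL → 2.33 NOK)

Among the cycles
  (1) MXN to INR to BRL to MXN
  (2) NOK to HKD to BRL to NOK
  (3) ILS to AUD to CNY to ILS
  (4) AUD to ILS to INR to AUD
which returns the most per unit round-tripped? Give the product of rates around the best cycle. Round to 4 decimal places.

1.0498

(1) 5.5 × 0.0509 × 3.75 = 1.04981
(2) 0.64 × 0.596 × 2.33 = 0.88876
(3) 0.474 × 4.29 × 0.45 = 0.91506
(4) 1.98 × 23.7 × 0.0196 = 0.91975
Highest is cycle (1) at 1.0498 (>1, arbitrage).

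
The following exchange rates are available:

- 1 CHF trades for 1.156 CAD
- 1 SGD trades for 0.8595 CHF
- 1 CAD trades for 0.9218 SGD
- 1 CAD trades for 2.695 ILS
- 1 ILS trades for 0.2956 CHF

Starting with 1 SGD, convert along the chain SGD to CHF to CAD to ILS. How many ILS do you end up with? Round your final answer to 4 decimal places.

2.6777

1 SGD × 0.8595 = 0.8595 CHF
0.8595 CHF × 1.156 = 0.993582 CAD
0.993582 CAD × 2.695 = 2.67770349 ILS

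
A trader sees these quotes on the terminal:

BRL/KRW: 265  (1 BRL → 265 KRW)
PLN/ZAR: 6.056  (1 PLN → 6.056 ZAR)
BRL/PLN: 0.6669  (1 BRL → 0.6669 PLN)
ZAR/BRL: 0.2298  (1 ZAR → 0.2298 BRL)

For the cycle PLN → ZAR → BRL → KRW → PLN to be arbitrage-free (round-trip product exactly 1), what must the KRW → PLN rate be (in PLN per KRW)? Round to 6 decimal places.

Known legs of the cycle: 6.056 × 0.2298 × 265 = 368.792232
For no arbitrage the full-cycle product must be 1, so the missing rate is 1 / 368.792232 ≈ 0.00271155.

0.002712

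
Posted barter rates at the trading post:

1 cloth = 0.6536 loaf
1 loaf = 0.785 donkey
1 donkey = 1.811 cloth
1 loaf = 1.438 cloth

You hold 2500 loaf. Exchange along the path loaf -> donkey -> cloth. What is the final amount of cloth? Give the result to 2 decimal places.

3554.09

2500 loaf × 0.785 = 1962.5 donkey
1962.5 donkey × 1.811 = 3554.0875 cloth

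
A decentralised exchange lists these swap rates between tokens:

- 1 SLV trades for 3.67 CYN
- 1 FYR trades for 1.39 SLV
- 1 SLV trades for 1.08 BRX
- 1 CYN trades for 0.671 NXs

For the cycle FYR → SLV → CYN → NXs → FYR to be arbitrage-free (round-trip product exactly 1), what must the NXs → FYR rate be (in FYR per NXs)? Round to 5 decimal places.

0.29214

Known legs of the cycle: 1.39 × 3.67 × 0.671 = 3.4229723
For no arbitrage the full-cycle product must be 1, so the missing rate is 1 / 3.4229723 ≈ 0.2921438.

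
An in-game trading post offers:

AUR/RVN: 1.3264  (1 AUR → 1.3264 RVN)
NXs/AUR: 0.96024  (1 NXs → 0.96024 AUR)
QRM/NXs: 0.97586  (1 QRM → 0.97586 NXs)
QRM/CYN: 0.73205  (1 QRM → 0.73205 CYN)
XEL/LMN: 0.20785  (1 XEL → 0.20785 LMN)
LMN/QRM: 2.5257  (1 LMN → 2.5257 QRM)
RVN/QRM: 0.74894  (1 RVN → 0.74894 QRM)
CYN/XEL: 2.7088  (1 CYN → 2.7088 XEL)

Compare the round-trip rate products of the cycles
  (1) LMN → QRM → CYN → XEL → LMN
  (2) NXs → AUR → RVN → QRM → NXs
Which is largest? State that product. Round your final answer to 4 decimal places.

(1) 2.5257 × 0.73205 × 2.7088 × 0.20785 = 1.04100
(2) 0.96024 × 1.3264 × 0.74894 × 0.97586 = 0.93087
Highest is cycle (1) at 1.0410 (>1, arbitrage).

1.0410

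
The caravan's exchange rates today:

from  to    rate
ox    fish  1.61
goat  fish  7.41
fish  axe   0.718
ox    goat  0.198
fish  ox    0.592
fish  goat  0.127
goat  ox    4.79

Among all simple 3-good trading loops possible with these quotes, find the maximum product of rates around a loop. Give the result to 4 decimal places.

0.9794

fish→goat→ox→fish: 0.127 × 4.79 × 1.61 = 0.97941
fish→ox→goat→fish: 0.592 × 0.198 × 7.41 = 0.86857
Maximum is fish→goat→ox→fish at 0.9794; no arbitrage — every cycle loses value.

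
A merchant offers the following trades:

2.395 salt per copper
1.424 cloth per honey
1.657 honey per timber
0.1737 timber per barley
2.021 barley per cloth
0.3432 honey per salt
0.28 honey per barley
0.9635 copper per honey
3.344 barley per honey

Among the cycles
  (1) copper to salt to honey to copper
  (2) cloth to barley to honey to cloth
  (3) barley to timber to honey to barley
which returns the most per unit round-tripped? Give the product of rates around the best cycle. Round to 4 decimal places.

0.9625

(1) 2.395 × 0.3432 × 0.9635 = 0.79196
(2) 2.021 × 0.28 × 1.424 = 0.80581
(3) 0.1737 × 1.657 × 3.344 = 0.96247
Highest is cycle (3) at 0.9625 (≤1, no arbitrage).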